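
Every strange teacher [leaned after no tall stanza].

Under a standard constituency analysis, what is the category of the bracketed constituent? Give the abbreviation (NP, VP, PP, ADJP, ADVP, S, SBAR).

VP

"leaned" is the head of the bracketed span, so the span is a verb phrase: VP.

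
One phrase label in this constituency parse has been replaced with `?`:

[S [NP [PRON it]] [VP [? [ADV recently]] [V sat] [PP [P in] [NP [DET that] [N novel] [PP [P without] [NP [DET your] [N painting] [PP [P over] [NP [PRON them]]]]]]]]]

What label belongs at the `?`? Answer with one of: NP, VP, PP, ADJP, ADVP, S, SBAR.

ADVP

Looking at what the `?` directly dominates — ADV 'recently' — this is an adverb phrase (ADVP).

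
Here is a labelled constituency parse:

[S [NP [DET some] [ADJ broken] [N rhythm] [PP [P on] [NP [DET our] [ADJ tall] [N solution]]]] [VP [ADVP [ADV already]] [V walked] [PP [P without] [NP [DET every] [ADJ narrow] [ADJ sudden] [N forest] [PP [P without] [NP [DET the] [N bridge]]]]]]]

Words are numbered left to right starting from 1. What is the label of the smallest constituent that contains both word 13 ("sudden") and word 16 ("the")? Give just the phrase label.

NP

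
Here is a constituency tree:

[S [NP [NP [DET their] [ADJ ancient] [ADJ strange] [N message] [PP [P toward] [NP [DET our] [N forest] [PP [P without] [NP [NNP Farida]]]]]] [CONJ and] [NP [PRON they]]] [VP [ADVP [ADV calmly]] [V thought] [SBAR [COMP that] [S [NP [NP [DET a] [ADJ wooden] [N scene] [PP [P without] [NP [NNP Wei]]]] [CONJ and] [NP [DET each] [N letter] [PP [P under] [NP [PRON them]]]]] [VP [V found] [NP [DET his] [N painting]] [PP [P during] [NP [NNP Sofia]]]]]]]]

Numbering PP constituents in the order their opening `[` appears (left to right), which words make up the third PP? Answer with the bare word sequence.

The PP opening brackets appear, in order, over: "toward our forest without Farida"; "without Farida"; "without Wei"; "under them"; "during Sofia". The third one spans "without Wei".

without Wei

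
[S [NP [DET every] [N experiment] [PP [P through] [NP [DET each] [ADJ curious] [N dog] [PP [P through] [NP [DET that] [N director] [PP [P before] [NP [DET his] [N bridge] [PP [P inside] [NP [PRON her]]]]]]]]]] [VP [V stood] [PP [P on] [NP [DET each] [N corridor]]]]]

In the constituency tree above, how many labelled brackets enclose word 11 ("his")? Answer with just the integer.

9

The word sits inside DET, which is inside NP, inside PP, inside NP, inside PP, inside NP, inside PP, inside NP, inside S — 9 brackets in all.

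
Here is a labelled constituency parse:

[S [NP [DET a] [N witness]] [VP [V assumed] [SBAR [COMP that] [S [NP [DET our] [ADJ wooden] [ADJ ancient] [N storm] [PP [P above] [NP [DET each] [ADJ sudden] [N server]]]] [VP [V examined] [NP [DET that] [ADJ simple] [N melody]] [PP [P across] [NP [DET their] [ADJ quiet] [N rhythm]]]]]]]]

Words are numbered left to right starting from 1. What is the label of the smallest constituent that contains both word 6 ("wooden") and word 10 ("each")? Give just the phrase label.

NP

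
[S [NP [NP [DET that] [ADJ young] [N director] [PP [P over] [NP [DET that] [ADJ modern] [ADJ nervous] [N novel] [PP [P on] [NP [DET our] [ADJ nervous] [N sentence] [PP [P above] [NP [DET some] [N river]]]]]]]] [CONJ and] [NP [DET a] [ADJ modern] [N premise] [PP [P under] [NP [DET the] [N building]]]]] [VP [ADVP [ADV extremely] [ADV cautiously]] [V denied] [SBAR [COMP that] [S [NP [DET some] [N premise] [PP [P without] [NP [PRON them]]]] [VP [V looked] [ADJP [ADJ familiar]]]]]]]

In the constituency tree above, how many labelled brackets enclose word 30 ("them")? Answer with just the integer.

8

The word sits inside PRON, which is inside NP, inside PP, inside NP, inside S, inside SBAR, inside VP, inside S — 8 brackets in all.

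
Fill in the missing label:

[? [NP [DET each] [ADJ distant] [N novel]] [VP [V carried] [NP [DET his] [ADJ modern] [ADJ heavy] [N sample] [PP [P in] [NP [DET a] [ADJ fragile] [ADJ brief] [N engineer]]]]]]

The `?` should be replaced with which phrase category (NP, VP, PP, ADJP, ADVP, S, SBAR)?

A constituent whose immediate children are NP, VP is a clause: S.

S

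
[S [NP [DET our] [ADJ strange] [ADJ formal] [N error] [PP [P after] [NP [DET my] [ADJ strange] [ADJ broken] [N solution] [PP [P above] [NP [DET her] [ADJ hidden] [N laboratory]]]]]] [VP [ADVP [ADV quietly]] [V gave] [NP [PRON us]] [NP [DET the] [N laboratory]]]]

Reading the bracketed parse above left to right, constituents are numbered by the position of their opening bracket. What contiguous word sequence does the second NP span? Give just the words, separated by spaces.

my strange broken solution above her hidden laboratory

In left-to-right order the NP constituents are "our strange formal error after my strange broken solution above her hidden laboratory"; "my strange broken solution above her hidden laboratory"; "her hidden laboratory"; "us"; "the laboratory". Number 2 is "my strange broken solution above her hidden laboratory".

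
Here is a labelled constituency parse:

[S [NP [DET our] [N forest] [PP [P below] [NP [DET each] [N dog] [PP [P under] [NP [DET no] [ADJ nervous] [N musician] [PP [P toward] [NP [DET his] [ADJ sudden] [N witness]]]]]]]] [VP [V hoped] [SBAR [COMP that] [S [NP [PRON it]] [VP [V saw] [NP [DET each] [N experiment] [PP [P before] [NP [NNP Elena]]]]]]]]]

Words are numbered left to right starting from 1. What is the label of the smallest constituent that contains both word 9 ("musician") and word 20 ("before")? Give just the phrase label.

Both words fall inside [S our forest below each dog under no nervous musician toward his sudden witness hoped that it saw each experiment before Elena] (words 1–21), and no smaller constituent contains them both. Label: S.

S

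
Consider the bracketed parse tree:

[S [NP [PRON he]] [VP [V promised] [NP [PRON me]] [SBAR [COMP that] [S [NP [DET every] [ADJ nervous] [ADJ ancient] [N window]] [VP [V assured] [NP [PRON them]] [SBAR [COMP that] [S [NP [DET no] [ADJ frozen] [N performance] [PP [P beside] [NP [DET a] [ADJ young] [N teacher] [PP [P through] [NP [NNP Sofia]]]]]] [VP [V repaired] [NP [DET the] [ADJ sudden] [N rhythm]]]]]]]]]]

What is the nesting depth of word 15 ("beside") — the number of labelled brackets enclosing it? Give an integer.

10

The word sits inside P, which is inside PP, inside NP, inside S, inside SBAR, inside VP, inside S, inside SBAR, inside VP, inside S — 10 brackets in all.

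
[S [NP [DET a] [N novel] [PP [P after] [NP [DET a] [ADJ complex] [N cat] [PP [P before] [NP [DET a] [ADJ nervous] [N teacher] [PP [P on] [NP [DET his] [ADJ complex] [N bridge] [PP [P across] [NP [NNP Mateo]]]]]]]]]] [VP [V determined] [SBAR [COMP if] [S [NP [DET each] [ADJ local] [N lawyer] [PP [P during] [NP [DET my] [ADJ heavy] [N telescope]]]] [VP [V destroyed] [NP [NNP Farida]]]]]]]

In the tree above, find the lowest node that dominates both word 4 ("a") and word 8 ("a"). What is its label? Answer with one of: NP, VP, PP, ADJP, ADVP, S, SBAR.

Both words fall inside [NP a complex cat before a nervous teacher on his complex bridge across Mateo] (words 4–16), and no smaller constituent contains them both. Label: NP.

NP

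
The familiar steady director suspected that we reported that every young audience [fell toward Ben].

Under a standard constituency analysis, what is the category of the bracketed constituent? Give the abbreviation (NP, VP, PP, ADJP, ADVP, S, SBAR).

VP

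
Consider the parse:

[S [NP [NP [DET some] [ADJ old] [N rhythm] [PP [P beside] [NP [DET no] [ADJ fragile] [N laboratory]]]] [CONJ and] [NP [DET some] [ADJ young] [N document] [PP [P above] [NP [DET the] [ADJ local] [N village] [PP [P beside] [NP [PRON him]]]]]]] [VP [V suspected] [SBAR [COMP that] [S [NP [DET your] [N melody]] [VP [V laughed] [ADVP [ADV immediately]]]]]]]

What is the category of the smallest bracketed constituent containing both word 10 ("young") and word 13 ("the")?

Both words fall inside [NP some young document above the local village beside him] (words 9–17), and no smaller constituent contains them both. Label: NP.

NP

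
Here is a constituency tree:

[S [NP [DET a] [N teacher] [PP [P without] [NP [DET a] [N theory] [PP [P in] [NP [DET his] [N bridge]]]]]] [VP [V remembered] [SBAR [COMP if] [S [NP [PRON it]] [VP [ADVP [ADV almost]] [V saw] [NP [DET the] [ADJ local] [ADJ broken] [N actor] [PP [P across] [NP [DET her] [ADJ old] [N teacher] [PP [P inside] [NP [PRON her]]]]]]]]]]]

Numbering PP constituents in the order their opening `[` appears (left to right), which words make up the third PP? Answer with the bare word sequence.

In left-to-right order the PP constituents are "without a theory in his bridge"; "in his bridge"; "across her old teacher inside her"; "inside her". Number 3 is "across her old teacher inside her".

across her old teacher inside her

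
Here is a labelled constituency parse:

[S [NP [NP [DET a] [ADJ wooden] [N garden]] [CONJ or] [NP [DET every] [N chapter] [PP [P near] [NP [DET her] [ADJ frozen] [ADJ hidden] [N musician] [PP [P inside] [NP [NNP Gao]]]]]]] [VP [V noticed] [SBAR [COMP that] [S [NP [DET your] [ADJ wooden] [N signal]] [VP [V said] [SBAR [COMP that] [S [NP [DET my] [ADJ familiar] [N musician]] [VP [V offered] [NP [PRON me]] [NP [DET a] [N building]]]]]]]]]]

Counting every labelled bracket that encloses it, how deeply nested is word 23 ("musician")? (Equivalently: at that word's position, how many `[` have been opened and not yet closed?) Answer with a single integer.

Path from the root down to the word: S → VP → SBAR → S → VP → SBAR → S → NP → N. That is 9 enclosing brackets.

9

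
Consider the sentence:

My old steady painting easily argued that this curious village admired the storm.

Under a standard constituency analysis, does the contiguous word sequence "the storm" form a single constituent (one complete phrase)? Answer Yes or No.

Yes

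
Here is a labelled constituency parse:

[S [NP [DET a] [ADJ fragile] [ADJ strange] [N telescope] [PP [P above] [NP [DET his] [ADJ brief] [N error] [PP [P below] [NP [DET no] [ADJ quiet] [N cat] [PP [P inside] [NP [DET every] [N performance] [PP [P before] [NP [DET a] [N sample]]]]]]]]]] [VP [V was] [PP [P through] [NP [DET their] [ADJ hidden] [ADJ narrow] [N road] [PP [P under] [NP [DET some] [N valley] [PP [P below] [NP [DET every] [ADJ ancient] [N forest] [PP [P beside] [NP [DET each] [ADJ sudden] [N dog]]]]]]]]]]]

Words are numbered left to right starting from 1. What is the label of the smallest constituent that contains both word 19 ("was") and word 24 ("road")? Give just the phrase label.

VP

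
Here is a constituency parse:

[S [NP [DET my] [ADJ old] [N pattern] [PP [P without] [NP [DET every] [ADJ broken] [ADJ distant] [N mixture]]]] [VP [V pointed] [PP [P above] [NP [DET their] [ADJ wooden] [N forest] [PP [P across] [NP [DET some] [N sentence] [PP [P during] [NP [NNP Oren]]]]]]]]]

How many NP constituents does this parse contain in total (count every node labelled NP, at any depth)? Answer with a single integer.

Scanning left to right, an opening `[NP` appears at word positions 1, 5, 11, 15, 18 — 5 in total.

5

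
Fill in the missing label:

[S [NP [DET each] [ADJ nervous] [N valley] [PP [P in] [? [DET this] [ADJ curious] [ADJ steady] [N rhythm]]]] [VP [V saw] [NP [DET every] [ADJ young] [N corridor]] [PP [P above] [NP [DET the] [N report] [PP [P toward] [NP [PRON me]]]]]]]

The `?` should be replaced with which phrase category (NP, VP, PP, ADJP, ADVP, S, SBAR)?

NP

The `?` node immediately contains: DET 'this', ADJ 'curious', ADJ 'steady', N 'rhythm'. That is the internal structure of a noun phrase, so the label is NP.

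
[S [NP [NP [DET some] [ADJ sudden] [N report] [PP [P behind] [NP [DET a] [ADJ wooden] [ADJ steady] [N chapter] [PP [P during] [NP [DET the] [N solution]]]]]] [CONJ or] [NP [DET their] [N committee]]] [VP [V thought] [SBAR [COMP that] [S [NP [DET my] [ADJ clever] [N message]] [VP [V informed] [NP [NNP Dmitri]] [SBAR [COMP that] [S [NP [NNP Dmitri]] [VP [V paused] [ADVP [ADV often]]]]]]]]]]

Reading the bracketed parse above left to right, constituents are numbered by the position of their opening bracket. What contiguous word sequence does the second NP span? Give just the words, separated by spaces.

some sudden report behind a wooden steady chapter during the solution

Opening `[NP` markers occur at word positions 1, 1, 5, 10, 13, 17, 21, 23; the second of these opens the constituent [NP some sudden report behind a wooden steady chapter during the solution].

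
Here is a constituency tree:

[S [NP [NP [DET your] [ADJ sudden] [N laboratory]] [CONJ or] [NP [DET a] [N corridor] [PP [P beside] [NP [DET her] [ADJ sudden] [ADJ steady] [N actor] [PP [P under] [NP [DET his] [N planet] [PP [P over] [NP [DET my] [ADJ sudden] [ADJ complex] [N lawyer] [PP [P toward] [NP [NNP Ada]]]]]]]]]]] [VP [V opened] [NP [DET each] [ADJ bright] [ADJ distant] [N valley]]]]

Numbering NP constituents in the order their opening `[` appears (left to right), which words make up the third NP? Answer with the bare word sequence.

a corridor beside her sudden steady actor under his planet over my sudden complex lawyer toward Ada

In left-to-right order the NP constituents are "your sudden laboratory or a corridor beside her sudden steady actor under his planet over my sudden complex lawyer toward Ada"; "your sudden laboratory"; "a corridor beside her sudden steady actor under his planet over my sudden complex lawyer toward Ada"; "her sudden steady actor under his planet over my sudden complex lawyer toward Ada"; "his planet over my sudden complex lawyer toward Ada"; "my sudden complex lawyer toward Ada"; "Ada"; "each bright distant valley". Number 3 is "a corridor beside her sudden steady actor under his planet over my sudden complex lawyer toward Ada".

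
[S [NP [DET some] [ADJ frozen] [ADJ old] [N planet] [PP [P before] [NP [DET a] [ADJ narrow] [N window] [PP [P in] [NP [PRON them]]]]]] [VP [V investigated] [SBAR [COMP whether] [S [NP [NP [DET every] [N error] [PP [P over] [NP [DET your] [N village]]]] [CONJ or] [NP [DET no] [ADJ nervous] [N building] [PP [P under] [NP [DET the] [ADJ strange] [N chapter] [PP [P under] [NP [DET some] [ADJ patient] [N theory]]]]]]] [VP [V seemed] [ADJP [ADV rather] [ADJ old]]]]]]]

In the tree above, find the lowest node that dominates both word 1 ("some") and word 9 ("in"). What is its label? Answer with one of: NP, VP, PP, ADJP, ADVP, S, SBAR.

NP

Both words fall inside [NP some frozen old planet before a narrow window in them] (words 1–10), and no smaller constituent contains them both. Label: NP.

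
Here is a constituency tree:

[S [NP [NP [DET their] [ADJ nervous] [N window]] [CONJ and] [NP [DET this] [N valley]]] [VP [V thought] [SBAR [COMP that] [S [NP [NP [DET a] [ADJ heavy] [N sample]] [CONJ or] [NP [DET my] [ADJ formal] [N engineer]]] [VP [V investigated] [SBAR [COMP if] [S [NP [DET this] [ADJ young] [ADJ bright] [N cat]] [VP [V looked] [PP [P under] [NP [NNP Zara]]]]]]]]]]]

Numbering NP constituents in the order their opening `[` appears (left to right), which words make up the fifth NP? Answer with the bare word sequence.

a heavy sample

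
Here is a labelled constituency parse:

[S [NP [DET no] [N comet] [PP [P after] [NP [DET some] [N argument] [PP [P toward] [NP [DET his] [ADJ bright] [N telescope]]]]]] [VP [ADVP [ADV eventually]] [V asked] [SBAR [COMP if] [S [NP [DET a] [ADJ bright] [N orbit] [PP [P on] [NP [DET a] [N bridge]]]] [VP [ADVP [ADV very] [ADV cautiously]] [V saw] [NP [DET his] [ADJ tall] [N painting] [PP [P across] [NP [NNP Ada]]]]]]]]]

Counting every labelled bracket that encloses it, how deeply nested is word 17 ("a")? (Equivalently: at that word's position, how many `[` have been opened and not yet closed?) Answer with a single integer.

8

Counting open brackets not yet closed at "a": [S [VP [SBAR [S [NP [PP [NP [DET = 8.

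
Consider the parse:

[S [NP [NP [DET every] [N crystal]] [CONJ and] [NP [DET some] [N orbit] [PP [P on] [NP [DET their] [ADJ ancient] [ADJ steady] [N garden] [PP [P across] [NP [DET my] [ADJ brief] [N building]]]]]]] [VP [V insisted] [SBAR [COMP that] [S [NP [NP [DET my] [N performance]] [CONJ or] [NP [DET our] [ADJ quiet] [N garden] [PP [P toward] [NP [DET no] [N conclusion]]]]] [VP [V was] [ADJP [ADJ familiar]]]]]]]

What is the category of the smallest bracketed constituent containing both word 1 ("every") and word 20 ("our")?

S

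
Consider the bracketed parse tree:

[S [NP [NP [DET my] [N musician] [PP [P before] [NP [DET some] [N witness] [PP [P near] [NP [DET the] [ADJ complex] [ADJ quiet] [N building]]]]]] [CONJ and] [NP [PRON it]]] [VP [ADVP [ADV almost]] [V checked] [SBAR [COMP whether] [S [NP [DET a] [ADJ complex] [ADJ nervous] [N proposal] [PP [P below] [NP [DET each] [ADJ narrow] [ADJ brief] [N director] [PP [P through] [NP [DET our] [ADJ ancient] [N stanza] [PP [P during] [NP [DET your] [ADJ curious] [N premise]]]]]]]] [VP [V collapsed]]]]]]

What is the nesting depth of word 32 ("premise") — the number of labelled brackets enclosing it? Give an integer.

Path from the root down to the word: S → VP → SBAR → S → NP → PP → NP → PP → NP → PP → NP → N. That is 12 enclosing brackets.

12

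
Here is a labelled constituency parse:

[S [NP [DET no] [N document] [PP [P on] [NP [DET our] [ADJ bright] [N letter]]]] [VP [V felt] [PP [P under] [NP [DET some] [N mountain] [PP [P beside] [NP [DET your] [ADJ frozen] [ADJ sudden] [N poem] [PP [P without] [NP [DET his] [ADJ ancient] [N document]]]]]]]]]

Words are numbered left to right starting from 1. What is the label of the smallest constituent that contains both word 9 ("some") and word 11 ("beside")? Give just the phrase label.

NP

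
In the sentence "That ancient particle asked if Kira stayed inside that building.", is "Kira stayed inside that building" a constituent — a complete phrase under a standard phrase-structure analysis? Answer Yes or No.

"Kira stayed inside that building" is exactly the clause [S Kira stayed inside that building], a complete constituent.

Yes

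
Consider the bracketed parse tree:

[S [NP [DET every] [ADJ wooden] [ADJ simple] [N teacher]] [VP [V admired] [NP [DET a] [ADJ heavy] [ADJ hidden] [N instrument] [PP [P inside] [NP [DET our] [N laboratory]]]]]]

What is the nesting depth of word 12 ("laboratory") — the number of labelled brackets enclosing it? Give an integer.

The word sits inside N, which is inside NP, inside PP, inside NP, inside VP, inside S — 6 brackets in all.

6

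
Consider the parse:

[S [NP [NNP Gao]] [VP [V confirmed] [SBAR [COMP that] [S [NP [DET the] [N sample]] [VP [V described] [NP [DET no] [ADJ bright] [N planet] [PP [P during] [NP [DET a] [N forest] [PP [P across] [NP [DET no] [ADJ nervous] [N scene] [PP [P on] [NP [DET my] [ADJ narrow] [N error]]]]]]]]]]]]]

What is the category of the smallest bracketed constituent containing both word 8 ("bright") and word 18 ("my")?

NP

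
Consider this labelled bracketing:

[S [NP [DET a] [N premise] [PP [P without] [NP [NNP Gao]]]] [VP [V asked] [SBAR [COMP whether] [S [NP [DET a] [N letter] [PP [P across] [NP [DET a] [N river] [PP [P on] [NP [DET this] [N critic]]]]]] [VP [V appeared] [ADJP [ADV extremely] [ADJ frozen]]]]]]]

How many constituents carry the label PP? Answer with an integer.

The PP constituents are: [PP without Gao]; [PP across a river on this critic]; [PP on this critic]. Total: 3.

3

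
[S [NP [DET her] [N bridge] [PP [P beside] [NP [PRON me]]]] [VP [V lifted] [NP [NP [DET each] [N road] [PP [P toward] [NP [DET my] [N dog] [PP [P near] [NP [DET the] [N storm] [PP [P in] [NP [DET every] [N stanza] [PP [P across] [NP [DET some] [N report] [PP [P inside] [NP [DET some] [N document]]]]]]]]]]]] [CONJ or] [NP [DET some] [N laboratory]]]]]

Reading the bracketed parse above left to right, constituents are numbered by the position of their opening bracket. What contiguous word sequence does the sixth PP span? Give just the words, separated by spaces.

inside some document

In left-to-right order the PP constituents are "beside me"; "toward my dog near the storm in every stanza across some report inside some document"; "near the storm in every stanza across some report inside some document"; "in every stanza across some report inside some document"; "across some report inside some document"; "inside some document". Number 6 is "inside some document".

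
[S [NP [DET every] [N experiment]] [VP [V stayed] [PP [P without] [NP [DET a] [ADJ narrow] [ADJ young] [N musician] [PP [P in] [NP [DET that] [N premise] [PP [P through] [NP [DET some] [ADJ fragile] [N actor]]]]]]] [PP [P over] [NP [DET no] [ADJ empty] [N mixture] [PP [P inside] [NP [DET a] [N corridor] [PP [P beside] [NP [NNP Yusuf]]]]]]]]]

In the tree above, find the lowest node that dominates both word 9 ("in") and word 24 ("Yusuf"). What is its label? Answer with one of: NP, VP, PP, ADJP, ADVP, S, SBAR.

Both words fall inside [VP stayed without a narrow young musician in that premise through some fragile actor over no empty mixture inside a corridor beside Yusuf] (words 3–24), and no smaller constituent contains them both. Label: VP.

VP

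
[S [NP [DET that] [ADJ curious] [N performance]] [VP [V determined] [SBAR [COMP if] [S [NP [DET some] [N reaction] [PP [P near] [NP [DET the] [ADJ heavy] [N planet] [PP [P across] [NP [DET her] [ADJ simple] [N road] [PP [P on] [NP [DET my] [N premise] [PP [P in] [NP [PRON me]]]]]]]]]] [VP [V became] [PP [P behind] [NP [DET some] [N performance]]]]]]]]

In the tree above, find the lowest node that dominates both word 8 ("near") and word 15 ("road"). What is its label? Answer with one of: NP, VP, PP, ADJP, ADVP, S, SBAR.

PP

Word 8 lies under S → VP → SBAR → S → NP → PP → P; word 15 lies under S → VP → SBAR → S → NP → PP → NP → PP → NP → N. The lowest shared node is the PP.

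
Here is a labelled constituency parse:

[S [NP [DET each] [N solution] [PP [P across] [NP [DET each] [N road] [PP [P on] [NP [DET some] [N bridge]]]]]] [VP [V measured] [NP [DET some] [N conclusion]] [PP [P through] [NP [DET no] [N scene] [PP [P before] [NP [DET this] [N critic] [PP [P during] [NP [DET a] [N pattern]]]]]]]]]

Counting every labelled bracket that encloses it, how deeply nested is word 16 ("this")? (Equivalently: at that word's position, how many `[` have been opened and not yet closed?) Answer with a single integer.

7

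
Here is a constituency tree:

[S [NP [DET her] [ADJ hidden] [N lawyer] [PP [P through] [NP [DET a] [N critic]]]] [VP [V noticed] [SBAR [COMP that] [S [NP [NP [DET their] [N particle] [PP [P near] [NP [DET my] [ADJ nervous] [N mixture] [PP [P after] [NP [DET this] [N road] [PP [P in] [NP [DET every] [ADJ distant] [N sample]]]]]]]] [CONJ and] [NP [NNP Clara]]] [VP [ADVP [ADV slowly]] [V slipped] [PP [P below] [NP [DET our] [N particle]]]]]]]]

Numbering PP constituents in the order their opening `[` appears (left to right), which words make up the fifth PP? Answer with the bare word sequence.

below our particle

Opening `[PP` markers occur at word positions 4, 11, 15, 18, 26; the fifth of these opens the constituent [PP below our particle].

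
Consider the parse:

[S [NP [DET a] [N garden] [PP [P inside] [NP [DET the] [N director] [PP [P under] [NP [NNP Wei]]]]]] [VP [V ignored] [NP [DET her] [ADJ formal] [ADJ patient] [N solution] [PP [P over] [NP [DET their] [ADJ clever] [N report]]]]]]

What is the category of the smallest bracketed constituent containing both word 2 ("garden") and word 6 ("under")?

NP

Word 2 lies under S → NP → N; word 6 lies under S → NP → PP → NP → PP → P. The lowest shared node is the NP.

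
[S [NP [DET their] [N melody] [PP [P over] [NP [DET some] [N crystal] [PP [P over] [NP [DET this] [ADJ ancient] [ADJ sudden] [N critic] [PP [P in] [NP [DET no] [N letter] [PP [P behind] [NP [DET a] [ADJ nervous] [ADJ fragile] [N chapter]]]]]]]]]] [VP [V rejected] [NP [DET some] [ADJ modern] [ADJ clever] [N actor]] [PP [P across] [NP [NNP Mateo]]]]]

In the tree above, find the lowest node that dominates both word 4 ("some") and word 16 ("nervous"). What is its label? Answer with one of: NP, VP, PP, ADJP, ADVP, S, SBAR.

NP

Both words fall inside [NP some crystal over this ancient sudden critic in no letter behind a nervous fragile chapter] (words 4–18), and no smaller constituent contains them both. Label: NP.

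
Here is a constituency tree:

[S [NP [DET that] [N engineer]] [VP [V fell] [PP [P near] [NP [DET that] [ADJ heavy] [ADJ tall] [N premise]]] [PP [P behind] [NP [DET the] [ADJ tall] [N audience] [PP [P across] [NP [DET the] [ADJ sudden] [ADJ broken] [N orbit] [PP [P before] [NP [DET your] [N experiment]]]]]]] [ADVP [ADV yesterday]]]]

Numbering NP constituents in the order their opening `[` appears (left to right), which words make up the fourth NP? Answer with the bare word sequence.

the sudden broken orbit before your experiment

The NP opening brackets appear, in order, over: "that engineer"; "that heavy tall premise"; "the tall audience across the sudden broken orbit before your experiment"; "the sudden broken orbit before your experiment"; "your experiment". The fourth one spans "the sudden broken orbit before your experiment".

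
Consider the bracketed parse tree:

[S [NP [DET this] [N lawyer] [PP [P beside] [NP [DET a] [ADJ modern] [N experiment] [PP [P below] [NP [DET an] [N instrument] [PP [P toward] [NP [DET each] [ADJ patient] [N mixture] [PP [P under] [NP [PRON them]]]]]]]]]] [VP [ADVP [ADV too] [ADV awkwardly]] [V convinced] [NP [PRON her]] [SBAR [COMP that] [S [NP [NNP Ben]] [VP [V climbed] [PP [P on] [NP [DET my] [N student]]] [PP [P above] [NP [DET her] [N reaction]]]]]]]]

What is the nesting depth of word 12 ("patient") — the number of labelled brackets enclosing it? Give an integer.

Path from the root down to the word: S → NP → PP → NP → PP → NP → PP → NP → ADJ. That is 9 enclosing brackets.

9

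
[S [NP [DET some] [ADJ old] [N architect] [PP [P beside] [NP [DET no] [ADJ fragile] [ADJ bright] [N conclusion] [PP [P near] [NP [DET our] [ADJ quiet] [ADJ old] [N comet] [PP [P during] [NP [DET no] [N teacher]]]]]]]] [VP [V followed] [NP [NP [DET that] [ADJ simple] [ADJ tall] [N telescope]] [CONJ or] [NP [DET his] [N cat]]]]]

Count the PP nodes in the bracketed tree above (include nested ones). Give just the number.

3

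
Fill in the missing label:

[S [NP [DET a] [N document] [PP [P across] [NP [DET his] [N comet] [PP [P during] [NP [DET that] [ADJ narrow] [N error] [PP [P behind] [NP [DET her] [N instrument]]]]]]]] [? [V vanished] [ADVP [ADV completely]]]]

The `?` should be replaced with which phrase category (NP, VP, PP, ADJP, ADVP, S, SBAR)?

VP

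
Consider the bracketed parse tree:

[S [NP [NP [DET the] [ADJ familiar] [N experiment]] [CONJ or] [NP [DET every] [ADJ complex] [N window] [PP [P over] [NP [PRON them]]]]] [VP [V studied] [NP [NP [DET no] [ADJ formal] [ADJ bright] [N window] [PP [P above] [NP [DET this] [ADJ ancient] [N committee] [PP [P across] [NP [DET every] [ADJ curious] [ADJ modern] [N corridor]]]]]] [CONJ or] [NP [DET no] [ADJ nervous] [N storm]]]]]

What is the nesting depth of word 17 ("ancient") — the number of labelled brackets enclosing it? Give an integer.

7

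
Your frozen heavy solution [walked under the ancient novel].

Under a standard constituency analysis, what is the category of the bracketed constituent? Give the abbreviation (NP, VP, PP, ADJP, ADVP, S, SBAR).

VP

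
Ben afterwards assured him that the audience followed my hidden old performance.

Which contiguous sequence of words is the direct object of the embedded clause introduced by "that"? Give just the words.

Within the embedded clause introduced by "that", the direct object of "followed" is "my hidden old performance".

my hidden old performance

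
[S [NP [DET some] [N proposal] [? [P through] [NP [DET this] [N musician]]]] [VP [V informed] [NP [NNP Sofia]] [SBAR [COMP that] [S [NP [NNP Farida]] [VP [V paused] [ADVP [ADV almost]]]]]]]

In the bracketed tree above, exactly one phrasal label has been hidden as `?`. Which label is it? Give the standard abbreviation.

PP

The `?` node immediately contains: P 'through', NP. That is the internal structure of a prepositional phrase, so the label is PP.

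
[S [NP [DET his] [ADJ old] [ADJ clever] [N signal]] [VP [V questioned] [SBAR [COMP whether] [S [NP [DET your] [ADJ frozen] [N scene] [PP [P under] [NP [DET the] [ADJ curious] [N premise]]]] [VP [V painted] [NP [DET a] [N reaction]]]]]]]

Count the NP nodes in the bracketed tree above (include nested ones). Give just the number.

4

The NP constituents are: [NP his old clever signal]; [NP your frozen scene under the curious premise]; [NP the curious premise]; [NP a reaction]. Total: 4.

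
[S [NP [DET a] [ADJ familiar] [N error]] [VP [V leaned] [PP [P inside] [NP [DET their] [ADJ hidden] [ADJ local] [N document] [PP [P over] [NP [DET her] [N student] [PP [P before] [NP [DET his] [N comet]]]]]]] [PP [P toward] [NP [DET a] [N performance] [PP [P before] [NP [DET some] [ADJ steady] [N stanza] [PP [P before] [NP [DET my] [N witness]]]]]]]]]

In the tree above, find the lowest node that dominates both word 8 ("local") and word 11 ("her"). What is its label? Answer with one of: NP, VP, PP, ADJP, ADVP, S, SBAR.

Word 8 lies under S → VP → PP → NP → ADJ; word 11 lies under S → VP → PP → NP → PP → NP → DET. The lowest shared node is the NP.

NP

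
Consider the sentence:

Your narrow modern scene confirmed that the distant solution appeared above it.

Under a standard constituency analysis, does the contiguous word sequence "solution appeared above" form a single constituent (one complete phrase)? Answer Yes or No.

The smallest constituent containing the whole sequence is the clause [S the distant solution appeared above it], but the sequence is only part of it — it straddles the boundary between noun phrase "the distant solution" and verb phrase "appeared above it".

No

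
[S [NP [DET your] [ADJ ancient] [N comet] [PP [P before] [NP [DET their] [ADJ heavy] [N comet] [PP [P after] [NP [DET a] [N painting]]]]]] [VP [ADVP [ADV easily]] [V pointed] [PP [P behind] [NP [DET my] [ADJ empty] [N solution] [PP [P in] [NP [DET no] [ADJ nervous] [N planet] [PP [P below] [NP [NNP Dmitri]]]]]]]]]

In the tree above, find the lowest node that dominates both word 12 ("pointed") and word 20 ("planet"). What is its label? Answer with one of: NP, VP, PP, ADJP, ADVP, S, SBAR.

VP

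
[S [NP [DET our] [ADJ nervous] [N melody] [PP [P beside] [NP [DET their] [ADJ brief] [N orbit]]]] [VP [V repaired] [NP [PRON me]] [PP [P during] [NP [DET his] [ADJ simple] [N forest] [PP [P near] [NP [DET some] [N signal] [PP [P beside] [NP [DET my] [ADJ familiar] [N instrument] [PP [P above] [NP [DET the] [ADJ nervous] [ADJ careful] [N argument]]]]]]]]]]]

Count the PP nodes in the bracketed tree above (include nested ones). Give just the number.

5

Scanning left to right, an opening `[PP` appears at word positions 4, 10, 14, 17, 21 — 5 in total.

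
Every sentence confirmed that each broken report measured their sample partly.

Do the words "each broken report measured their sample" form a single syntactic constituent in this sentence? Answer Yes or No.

No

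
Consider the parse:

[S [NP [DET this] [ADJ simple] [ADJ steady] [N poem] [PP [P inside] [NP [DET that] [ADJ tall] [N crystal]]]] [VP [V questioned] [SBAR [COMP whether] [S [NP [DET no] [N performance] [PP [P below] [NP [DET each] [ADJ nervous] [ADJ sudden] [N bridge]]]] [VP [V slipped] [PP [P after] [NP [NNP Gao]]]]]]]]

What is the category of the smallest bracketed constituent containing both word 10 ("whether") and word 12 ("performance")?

Both words fall inside [SBAR whether no performance below each nervous sudden bridge slipped after Gao] (words 10–20), and no smaller constituent contains them both. Label: SBAR.

SBAR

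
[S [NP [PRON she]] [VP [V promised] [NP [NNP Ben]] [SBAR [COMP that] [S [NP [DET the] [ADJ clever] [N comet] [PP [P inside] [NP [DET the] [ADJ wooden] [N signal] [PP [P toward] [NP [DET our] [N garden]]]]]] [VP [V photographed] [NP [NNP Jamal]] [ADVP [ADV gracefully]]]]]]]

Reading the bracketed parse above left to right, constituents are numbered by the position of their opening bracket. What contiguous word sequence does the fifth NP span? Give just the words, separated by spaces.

Opening `[NP` markers occur at word positions 1, 3, 5, 9, 13, 16; the fifth of these opens the constituent [NP our garden].

our garden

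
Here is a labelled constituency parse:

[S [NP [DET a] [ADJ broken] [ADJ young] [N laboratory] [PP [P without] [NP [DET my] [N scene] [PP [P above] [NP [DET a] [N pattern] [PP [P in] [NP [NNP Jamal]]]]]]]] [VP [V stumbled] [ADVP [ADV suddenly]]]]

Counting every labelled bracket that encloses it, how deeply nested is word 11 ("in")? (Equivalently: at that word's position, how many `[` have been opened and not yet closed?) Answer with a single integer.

8

Path from the root down to the word: S → NP → PP → NP → PP → NP → PP → P. That is 8 enclosing brackets.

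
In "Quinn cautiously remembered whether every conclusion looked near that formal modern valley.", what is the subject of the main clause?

The subject of the main clause is the NP immediately before the verb "remembered": "Quinn".

Quinn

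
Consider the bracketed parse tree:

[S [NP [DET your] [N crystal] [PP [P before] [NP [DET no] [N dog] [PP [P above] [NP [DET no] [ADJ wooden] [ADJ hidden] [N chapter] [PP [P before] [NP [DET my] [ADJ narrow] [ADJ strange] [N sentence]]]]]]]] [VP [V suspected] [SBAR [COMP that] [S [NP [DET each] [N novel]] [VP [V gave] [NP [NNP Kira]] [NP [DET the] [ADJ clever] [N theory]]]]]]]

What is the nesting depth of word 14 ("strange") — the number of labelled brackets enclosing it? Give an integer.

Path from the root down to the word: S → NP → PP → NP → PP → NP → PP → NP → ADJ. That is 9 enclosing brackets.

9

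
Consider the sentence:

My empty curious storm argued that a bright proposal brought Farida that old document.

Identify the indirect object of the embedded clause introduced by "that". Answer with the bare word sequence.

Farida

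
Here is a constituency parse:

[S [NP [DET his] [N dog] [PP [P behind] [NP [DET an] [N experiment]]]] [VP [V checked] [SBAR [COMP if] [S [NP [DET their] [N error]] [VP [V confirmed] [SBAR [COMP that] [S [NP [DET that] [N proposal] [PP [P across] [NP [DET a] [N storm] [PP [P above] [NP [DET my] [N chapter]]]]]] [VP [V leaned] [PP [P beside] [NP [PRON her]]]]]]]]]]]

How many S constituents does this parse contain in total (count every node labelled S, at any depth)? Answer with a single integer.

3

The S constituents are: [S his dog behind an experiment checked if their error confirmed that that proposal across a storm above my chapter leaned beside her]; [S their error confirmed that that proposal across a storm above my chapter leaned beside her]; [S that proposal across a storm above my chapter leaned beside her]. Total: 3.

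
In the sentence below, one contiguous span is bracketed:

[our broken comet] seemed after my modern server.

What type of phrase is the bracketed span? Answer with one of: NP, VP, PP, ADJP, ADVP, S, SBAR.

NP

The span is built around the noun "comet" — a noun phrase (NP).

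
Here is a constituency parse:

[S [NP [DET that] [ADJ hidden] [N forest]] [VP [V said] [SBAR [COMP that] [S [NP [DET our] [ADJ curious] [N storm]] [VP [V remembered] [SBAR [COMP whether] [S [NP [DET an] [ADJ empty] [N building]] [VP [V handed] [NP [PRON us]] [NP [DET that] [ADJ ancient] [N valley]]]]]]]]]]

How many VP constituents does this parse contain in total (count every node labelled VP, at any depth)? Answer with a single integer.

3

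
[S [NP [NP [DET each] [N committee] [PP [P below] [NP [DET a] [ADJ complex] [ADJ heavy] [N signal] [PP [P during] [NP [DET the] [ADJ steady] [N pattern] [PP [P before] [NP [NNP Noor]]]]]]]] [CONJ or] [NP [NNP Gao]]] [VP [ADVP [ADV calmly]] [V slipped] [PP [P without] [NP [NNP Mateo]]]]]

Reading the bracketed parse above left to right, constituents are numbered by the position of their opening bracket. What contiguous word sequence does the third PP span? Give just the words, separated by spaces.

In left-to-right order the PP constituents are "below a complex heavy signal during the steady pattern before Noor"; "during the steady pattern before Noor"; "before Noor"; "without Mateo". Number 3 is "before Noor".

before Noor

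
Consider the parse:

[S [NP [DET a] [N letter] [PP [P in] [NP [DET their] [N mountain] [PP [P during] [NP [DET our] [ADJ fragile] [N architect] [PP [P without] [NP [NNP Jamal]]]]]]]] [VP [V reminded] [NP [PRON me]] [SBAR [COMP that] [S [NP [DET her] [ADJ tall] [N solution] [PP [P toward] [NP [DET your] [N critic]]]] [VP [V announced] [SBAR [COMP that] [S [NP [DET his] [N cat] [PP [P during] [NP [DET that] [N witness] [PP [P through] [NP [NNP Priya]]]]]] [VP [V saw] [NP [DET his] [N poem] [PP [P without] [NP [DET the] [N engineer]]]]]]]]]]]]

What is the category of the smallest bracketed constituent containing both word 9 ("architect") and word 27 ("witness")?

The smallest bracket enclosing both words is [S a letter in their mountain during our fragile architect without Jamal reminded me that her tall solution toward your critic announced that his cat during that witness through Priya saw his poem without the engineer], so the label is S.

S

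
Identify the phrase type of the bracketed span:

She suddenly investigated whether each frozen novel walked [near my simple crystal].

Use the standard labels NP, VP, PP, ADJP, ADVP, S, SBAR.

"near" is the head of the bracketed span, so the span is a prepositional phrase: PP.

PP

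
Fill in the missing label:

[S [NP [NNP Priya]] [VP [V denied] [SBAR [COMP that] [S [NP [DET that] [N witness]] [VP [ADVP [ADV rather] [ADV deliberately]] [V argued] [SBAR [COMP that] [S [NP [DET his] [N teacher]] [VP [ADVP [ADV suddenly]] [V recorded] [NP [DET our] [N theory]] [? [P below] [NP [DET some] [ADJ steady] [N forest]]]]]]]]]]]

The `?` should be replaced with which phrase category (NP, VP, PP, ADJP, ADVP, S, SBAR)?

Looking at what the `?` directly dominates — P 'below', NP — this is a prepositional phrase (PP).

PP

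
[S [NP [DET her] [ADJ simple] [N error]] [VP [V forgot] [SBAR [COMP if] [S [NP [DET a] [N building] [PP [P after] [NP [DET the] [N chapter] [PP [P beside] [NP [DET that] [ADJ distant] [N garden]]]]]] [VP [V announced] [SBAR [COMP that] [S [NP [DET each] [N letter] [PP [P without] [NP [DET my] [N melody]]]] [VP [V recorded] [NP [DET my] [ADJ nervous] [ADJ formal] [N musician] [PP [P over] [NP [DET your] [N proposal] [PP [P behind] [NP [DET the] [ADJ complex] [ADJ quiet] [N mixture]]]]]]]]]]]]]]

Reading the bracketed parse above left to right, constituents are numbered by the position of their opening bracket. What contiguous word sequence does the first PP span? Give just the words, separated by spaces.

after the chapter beside that distant garden

In left-to-right order the PP constituents are "after the chapter beside that distant garden"; "beside that distant garden"; "without my melody"; "over your proposal behind the complex quiet mixture"; "behind the complex quiet mixture". Number 1 is "after the chapter beside that distant garden".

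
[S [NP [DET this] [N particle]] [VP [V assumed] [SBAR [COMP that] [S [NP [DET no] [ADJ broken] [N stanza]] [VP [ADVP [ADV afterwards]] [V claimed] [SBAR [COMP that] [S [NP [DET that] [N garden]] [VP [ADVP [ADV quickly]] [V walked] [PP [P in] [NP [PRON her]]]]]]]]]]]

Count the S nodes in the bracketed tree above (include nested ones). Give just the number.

3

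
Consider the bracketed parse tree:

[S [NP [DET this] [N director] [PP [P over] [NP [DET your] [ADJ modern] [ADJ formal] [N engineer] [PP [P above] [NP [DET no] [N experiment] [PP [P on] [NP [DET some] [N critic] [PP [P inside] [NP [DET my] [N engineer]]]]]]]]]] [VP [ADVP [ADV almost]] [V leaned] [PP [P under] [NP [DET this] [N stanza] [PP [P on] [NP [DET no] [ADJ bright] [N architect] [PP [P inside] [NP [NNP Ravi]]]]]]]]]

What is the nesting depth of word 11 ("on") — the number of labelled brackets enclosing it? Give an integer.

8

The word sits inside P, which is inside PP, inside NP, inside PP, inside NP, inside PP, inside NP, inside S — 8 brackets in all.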